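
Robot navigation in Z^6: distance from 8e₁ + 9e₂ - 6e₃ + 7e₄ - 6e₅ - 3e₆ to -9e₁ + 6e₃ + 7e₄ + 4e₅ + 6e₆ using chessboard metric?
17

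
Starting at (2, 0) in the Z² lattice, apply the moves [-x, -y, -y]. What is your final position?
(1, -2)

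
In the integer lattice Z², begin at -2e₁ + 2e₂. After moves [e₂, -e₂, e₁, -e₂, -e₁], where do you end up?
(-2, 1)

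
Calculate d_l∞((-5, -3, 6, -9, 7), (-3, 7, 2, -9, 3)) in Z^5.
10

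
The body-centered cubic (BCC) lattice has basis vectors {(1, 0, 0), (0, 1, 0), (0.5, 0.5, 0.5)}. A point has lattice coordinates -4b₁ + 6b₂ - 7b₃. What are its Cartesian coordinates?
(-7.5, 2.5, -3.5)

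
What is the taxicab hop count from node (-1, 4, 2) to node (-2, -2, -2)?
11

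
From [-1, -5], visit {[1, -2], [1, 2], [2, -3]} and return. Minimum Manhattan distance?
20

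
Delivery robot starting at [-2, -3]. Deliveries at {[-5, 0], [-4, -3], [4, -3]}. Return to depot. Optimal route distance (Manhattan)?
24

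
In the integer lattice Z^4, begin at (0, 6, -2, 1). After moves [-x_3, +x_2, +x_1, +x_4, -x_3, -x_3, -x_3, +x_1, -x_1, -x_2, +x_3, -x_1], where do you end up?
(0, 6, -5, 2)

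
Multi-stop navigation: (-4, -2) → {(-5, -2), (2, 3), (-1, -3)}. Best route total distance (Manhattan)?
15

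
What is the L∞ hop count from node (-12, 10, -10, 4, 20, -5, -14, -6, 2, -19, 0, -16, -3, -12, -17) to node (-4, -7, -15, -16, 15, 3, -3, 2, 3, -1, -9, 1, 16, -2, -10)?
20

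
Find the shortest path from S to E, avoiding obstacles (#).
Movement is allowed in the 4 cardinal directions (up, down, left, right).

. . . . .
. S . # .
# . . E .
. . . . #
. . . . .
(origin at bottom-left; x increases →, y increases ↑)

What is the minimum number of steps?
3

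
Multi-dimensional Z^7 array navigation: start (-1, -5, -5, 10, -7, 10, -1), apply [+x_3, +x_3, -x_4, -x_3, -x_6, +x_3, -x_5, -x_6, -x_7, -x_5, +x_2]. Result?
(-1, -4, -3, 9, -9, 8, -2)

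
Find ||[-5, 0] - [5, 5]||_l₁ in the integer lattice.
15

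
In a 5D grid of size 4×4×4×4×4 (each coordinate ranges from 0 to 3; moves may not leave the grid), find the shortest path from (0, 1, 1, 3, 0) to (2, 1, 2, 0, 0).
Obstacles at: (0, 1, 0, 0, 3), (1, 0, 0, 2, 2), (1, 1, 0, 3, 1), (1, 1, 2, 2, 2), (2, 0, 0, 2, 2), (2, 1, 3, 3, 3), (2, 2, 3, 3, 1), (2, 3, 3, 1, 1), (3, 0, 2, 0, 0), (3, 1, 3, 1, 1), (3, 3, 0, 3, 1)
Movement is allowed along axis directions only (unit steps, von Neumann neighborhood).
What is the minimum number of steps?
6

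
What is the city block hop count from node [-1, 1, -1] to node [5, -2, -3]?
11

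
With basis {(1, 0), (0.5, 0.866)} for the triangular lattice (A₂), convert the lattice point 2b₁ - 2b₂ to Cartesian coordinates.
(1, -1.732)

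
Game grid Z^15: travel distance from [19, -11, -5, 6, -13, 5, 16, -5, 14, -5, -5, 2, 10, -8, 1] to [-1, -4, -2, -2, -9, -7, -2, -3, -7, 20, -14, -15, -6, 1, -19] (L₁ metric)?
191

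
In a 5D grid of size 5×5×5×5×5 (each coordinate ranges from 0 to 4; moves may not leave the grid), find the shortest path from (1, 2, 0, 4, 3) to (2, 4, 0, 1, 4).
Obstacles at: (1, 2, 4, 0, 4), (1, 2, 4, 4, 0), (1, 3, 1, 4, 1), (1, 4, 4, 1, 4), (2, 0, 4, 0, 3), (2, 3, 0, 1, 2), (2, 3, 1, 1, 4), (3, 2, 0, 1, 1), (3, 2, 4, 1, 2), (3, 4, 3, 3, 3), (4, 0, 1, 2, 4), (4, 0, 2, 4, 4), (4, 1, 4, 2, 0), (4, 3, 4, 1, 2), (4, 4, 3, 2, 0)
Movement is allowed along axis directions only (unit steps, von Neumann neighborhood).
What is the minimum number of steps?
7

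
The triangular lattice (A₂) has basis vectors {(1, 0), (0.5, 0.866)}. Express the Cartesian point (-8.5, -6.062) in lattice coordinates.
-5b₁ - 7b₂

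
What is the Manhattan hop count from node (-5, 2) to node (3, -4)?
14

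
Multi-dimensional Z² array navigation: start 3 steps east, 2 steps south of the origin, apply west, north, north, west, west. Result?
(0, 0)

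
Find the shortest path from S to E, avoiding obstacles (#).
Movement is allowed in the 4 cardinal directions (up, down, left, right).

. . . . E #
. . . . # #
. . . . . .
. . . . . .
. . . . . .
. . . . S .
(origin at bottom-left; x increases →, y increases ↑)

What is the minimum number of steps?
7
(one shortest path: (4, 0) → (3, 0) → (3, 1) → (3, 2) → (3, 3) → (3, 4) → (3, 5) → (4, 5))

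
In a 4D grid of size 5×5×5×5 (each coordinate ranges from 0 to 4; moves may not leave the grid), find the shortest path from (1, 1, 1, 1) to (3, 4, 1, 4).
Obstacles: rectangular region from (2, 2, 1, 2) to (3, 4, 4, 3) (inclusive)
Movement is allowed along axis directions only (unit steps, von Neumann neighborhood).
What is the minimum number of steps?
8
(one shortest path: (1, 1, 1, 1) → (2, 1, 1, 1) → (3, 1, 1, 1) → (3, 1, 1, 2) → (3, 1, 1, 3) → (3, 1, 1, 4) → (3, 2, 1, 4) → (3, 3, 1, 4) → (3, 4, 1, 4))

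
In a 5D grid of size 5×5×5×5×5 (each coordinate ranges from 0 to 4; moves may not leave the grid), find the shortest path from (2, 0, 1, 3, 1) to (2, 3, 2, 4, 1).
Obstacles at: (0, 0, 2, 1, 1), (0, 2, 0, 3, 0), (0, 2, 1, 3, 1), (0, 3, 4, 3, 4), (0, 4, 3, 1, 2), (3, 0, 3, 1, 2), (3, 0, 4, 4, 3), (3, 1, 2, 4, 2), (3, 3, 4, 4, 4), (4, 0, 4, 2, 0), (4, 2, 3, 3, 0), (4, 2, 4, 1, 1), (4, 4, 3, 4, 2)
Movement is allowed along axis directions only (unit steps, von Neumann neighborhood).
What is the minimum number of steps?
5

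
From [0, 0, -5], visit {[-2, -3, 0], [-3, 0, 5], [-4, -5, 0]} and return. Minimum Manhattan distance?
38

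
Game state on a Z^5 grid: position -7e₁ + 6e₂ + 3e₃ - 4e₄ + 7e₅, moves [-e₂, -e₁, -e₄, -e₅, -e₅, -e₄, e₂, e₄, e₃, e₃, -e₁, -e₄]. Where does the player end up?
(-9, 6, 5, -6, 5)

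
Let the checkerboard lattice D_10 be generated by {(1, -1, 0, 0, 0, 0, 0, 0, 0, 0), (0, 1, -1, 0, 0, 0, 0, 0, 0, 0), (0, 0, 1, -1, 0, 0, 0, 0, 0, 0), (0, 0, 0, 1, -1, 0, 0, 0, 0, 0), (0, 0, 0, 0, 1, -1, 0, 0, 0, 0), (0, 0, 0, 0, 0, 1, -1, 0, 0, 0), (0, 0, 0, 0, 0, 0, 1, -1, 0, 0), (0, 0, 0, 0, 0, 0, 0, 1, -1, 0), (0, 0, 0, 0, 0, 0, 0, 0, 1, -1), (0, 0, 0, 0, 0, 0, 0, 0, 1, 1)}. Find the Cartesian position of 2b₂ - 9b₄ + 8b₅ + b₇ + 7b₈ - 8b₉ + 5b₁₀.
(0, 2, -2, -9, 17, -8, 1, 6, -10, 13)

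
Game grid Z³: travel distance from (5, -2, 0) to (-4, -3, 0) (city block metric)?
10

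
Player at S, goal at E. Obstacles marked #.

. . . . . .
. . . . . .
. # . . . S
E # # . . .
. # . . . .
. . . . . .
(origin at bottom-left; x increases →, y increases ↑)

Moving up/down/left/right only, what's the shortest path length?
8
(one shortest path: (5, 3) → (4, 3) → (3, 3) → (2, 3) → (2, 4) → (1, 4) → (0, 4) → (0, 3) → (0, 2))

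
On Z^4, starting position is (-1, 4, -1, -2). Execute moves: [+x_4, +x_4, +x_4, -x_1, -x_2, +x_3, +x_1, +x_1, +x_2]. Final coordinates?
(0, 4, 0, 1)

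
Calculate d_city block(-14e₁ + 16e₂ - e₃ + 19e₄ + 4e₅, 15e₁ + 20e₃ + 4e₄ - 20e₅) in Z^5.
105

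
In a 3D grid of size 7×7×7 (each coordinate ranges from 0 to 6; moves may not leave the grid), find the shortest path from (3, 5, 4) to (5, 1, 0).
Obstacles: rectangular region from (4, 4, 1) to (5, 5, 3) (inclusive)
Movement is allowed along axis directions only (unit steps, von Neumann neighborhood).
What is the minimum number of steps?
10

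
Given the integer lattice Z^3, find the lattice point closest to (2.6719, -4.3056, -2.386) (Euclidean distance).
(3, -4, -2)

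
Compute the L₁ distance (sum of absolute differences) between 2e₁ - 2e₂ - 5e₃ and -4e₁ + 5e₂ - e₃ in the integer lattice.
17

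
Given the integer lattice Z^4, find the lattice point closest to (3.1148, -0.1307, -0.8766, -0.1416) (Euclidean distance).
(3, 0, -1, 0)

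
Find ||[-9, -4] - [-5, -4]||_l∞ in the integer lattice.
4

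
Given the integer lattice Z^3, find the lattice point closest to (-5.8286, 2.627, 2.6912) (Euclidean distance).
(-6, 3, 3)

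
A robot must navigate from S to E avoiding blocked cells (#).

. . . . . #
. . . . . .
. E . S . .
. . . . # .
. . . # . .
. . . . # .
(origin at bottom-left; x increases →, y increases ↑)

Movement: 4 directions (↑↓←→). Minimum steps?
2
(one shortest path: (3, 3) → (2, 3) → (1, 3))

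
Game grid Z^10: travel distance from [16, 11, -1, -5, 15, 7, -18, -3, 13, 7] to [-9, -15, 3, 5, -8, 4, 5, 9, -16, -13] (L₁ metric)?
175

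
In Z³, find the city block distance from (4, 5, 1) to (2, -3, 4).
13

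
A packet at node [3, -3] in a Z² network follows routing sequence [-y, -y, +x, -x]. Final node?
(3, -5)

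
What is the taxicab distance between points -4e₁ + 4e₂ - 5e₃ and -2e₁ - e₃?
10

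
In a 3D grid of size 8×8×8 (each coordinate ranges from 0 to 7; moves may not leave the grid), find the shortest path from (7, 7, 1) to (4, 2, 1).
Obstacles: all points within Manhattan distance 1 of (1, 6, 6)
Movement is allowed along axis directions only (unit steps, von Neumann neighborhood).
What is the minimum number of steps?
8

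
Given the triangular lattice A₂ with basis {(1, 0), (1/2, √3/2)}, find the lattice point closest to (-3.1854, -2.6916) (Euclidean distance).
(-3.5, -2.598)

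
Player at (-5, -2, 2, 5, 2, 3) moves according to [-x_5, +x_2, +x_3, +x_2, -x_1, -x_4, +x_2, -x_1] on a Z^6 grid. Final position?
(-7, 1, 3, 4, 1, 3)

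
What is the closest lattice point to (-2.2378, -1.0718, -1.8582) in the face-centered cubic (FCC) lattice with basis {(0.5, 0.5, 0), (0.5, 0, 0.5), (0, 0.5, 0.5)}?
(-2, -1, -2)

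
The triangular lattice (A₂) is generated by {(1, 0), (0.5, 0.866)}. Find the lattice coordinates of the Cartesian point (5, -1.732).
6b₁ - 2b₂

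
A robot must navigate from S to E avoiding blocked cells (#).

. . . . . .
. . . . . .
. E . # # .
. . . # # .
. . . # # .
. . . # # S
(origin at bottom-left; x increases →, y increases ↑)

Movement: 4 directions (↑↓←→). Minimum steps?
9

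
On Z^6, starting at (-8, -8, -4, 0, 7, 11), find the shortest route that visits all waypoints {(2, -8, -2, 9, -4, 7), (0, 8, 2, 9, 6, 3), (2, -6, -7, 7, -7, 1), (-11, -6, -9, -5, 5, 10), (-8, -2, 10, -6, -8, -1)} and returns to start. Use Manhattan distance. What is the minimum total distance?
218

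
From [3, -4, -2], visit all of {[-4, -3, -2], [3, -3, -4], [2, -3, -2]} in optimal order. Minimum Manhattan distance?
12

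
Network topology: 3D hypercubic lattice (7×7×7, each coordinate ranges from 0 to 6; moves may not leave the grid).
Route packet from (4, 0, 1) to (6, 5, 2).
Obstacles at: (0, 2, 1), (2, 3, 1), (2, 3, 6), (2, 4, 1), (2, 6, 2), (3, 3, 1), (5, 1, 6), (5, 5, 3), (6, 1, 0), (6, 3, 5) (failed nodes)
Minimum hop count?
8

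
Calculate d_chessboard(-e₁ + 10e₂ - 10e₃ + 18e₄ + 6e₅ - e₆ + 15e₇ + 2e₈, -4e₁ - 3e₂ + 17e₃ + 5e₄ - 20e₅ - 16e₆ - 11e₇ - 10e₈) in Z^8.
27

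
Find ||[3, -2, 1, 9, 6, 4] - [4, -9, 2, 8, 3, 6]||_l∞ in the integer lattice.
7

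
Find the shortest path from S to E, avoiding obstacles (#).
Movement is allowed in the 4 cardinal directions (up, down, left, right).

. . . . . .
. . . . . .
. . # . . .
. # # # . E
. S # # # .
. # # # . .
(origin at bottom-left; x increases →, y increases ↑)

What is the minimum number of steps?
11
(one shortest path: (1, 1) → (0, 1) → (0, 2) → (0, 3) → (1, 3) → (1, 4) → (2, 4) → (3, 4) → (4, 4) → (5, 4) → (5, 3) → (5, 2))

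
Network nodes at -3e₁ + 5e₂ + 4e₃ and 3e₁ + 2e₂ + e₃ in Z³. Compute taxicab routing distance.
12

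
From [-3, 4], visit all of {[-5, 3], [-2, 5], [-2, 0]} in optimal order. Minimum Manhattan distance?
13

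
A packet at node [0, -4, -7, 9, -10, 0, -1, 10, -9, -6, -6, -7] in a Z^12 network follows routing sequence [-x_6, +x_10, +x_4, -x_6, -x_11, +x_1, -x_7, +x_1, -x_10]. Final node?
(2, -4, -7, 10, -10, -2, -2, 10, -9, -6, -7, -7)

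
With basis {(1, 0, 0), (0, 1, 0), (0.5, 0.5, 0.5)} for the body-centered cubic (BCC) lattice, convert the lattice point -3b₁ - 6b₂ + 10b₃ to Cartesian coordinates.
(2, -1, 5)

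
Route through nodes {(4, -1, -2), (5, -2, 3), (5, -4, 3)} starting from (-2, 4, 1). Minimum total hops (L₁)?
23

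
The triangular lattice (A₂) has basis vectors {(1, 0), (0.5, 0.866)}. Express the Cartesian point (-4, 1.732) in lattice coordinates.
-5b₁ + 2b₂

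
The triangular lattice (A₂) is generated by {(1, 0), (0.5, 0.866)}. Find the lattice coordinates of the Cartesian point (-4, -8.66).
b₁ - 10b₂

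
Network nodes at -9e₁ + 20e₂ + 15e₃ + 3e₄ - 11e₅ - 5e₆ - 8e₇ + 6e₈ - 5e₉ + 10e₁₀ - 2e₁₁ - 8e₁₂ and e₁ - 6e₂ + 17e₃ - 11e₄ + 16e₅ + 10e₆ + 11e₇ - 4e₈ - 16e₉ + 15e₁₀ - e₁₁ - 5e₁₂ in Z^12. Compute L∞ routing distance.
27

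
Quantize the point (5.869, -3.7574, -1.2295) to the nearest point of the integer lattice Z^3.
(6, -4, -1)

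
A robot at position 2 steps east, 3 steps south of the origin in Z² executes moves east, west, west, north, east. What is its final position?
(2, -2)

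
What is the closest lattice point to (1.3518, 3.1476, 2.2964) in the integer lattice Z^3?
(1, 3, 2)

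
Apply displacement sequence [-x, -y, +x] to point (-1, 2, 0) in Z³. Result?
(-1, 1, 0)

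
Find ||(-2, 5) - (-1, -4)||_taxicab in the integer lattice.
10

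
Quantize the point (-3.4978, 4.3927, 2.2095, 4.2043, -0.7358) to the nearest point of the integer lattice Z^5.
(-3, 4, 2, 4, -1)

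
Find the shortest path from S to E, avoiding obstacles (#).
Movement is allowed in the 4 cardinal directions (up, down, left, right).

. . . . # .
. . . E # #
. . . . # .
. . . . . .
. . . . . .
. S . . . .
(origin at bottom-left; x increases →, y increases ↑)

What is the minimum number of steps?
6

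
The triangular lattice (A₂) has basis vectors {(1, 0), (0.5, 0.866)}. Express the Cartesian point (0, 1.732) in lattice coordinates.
-b₁ + 2b₂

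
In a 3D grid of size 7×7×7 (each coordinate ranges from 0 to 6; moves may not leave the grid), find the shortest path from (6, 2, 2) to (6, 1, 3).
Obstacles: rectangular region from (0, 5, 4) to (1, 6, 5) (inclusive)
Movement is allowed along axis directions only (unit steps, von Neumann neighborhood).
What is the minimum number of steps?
2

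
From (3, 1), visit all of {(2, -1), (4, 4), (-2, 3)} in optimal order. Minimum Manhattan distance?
17
(one optimal route: (3, 1) → (2, -1) → (4, 4) → (-2, 3))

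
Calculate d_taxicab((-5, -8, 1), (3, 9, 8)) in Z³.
32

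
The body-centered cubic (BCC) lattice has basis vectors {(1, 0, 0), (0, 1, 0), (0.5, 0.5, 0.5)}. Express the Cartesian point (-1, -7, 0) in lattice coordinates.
-b₁ - 7b₂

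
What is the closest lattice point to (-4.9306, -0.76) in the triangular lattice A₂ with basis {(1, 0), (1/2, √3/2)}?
(-4.5, -0.866)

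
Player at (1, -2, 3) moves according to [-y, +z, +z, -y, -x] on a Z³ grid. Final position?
(0, -4, 5)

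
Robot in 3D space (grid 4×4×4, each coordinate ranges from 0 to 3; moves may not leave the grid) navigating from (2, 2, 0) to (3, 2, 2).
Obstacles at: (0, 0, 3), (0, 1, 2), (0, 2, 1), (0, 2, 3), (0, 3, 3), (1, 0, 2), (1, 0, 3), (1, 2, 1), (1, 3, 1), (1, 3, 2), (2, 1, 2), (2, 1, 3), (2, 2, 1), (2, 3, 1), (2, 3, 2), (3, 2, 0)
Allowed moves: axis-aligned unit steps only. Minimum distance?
5
(one shortest path: (2, 2, 0) → (2, 1, 0) → (3, 1, 0) → (3, 1, 1) → (3, 2, 1) → (3, 2, 2))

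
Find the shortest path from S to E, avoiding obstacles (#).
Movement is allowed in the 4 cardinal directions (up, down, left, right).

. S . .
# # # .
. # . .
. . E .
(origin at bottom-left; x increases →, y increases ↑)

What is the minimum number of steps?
6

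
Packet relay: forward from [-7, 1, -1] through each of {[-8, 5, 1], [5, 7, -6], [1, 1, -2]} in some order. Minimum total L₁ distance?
37
(one optimal route: (-7, 1, -1) → (-8, 5, 1) → (1, 1, -2) → (5, 7, -6))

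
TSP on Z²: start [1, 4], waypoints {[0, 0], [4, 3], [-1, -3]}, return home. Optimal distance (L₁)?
24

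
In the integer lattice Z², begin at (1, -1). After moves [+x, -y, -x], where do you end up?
(1, -2)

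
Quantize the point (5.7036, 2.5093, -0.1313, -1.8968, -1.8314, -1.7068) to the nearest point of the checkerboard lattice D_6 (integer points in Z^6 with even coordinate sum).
(6, 2, 0, -2, -2, -2)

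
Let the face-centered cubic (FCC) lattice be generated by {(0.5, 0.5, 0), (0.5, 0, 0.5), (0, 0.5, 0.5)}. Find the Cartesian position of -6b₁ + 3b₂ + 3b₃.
(-1.5, -1.5, 3)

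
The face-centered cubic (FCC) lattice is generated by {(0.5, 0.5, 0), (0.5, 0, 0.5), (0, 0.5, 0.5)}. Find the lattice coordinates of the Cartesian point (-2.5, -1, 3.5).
-7b₁ + 2b₂ + 5b₃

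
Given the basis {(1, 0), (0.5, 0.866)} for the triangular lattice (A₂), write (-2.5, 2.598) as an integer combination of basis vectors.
-4b₁ + 3b₂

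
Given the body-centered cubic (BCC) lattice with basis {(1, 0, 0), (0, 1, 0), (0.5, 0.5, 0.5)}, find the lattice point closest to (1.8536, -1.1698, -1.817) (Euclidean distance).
(2, -1, -2)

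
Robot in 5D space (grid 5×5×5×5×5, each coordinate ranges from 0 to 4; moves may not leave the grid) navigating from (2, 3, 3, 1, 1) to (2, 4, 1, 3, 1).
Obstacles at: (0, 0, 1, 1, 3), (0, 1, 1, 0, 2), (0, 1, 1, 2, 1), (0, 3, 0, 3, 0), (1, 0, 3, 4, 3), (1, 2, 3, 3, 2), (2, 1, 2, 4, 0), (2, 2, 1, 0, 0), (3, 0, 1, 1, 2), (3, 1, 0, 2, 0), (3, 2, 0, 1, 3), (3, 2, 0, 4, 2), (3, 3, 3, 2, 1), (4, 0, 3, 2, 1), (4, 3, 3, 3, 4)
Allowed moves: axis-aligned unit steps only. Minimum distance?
5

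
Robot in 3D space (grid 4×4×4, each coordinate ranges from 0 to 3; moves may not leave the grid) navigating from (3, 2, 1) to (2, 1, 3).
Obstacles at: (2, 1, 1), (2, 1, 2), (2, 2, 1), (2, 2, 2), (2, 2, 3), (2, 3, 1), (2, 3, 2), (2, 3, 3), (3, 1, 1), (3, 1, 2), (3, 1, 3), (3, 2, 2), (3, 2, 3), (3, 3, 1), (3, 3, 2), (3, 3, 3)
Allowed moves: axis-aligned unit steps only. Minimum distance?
8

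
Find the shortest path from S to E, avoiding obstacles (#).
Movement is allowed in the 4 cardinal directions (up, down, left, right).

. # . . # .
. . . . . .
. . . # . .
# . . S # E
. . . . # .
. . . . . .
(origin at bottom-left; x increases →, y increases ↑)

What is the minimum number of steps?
6
(one shortest path: (3, 2) → (3, 1) → (3, 0) → (4, 0) → (5, 0) → (5, 1) → (5, 2))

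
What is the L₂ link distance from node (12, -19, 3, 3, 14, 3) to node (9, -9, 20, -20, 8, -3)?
31.607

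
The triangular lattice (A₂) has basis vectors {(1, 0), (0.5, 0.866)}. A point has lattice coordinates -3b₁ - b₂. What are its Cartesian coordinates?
(-3.5, -0.866)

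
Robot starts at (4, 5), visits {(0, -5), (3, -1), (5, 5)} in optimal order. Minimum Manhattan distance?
16
(one optimal route: (4, 5) → (5, 5) → (3, -1) → (0, -5))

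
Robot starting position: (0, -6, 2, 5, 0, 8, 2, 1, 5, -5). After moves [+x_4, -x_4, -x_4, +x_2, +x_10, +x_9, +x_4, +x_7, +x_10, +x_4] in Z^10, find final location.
(0, -5, 2, 6, 0, 8, 3, 1, 6, -3)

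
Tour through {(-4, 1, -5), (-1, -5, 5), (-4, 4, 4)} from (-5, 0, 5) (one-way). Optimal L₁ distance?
34
(one optimal route: (-5, 0, 5) → (-1, -5, 5) → (-4, 4, 4) → (-4, 1, -5))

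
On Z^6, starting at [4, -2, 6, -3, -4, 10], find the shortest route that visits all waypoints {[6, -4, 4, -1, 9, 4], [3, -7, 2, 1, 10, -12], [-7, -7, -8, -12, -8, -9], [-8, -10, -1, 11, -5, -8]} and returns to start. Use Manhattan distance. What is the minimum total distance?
200
(one optimal route: (4, -2, 6, -3, -4, 10) → (6, -4, 4, -1, 9, 4) → (3, -7, 2, 1, 10, -12) → (-8, -10, -1, 11, -5, -8) → (-7, -7, -8, -12, -8, -9) → (4, -2, 6, -3, -4, 10))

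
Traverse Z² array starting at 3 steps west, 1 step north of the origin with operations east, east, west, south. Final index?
(-2, 0)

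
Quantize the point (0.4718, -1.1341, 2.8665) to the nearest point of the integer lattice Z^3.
(0, -1, 3)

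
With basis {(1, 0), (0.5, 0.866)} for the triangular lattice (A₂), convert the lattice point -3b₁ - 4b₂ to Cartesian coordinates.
(-5, -3.464)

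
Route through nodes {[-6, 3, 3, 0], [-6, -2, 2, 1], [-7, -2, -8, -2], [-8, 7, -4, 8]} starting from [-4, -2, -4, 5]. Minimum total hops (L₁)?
56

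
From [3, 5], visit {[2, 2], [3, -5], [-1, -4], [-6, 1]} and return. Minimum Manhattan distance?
38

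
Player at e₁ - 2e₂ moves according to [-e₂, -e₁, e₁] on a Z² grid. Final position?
(1, -3)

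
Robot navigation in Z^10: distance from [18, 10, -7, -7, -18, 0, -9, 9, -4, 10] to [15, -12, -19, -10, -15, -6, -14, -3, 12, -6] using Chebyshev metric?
22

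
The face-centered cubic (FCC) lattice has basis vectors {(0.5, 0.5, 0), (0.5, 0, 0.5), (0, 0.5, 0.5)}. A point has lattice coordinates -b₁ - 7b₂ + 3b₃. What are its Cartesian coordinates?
(-4, 1, -2)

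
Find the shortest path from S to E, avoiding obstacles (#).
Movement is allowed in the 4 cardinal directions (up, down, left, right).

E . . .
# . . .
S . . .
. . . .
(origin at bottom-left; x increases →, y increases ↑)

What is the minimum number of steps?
4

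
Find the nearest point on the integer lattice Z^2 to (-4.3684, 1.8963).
(-4, 2)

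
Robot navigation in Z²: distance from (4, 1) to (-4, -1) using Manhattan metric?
10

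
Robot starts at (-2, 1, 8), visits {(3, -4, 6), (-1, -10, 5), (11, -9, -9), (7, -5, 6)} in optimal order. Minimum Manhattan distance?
54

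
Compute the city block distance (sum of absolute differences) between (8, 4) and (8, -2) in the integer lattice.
6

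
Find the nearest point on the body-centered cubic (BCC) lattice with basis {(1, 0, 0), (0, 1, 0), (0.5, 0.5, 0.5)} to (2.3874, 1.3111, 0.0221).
(2, 1, 0)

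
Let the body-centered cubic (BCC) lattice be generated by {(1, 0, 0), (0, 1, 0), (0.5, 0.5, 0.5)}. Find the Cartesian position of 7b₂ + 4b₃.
(2, 9, 2)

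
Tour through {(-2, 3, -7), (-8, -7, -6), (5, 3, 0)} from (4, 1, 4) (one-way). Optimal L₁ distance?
38
(one optimal route: (4, 1, 4) → (5, 3, 0) → (-2, 3, -7) → (-8, -7, -6))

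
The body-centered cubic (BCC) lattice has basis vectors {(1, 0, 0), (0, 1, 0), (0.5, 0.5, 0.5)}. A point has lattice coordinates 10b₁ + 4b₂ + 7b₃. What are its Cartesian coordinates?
(13.5, 7.5, 3.5)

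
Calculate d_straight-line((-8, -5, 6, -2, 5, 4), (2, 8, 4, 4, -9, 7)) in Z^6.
22.6716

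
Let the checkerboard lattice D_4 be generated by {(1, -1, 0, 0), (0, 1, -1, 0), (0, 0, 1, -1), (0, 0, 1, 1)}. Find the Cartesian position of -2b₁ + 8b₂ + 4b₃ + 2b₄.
(-2, 10, -2, -2)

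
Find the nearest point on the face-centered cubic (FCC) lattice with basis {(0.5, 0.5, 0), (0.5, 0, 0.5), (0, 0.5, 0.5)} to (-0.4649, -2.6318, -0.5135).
(-0.5, -3, -0.5)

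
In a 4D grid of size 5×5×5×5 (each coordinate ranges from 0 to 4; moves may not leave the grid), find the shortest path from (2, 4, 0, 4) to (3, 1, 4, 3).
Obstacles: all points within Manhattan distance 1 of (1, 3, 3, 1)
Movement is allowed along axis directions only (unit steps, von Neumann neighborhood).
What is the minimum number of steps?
9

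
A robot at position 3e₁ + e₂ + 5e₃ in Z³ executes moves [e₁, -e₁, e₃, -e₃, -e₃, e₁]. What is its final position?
(4, 1, 4)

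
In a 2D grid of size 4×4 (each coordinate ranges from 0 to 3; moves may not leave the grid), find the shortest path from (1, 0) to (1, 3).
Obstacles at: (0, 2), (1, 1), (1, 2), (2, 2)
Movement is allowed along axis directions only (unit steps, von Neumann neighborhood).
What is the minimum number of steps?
7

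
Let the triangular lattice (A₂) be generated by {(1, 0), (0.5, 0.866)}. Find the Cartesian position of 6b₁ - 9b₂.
(1.5, -7.794)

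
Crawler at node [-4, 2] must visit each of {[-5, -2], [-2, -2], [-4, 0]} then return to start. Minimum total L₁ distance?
14
(one optimal route: (-4, 2) → (-5, -2) → (-2, -2) → (-4, 0) → (-4, 2))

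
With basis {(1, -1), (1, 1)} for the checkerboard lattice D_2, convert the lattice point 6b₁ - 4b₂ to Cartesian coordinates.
(2, -10)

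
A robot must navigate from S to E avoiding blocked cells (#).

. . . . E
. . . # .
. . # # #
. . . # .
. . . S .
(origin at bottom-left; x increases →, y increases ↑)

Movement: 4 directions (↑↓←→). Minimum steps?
9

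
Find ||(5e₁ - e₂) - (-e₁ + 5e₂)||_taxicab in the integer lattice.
12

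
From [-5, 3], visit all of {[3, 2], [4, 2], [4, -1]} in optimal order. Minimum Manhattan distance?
13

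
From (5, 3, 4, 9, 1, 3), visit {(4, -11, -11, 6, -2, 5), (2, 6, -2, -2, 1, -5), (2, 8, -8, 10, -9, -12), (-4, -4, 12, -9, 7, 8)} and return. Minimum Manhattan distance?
236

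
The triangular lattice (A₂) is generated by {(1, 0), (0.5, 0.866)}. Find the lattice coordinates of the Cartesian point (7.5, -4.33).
10b₁ - 5b₂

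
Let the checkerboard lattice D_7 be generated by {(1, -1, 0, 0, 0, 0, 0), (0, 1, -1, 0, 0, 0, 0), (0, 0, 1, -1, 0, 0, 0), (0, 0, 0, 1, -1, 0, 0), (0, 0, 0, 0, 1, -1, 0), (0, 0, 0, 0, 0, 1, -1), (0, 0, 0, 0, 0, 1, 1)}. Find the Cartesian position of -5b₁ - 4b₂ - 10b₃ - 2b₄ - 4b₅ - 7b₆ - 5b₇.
(-5, 1, -6, 8, -2, -8, 2)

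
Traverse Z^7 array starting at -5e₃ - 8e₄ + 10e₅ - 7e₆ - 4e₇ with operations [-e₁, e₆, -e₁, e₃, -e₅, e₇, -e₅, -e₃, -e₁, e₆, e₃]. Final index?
(-3, 0, -4, -8, 8, -5, -3)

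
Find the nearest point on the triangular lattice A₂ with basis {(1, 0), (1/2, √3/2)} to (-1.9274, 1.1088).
(-1.5, 0.866)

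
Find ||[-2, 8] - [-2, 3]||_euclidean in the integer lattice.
5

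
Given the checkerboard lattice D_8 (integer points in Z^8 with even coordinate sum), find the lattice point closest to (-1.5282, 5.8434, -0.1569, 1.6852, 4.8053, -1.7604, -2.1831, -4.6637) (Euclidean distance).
(-2, 6, 0, 2, 5, -2, -2, -5)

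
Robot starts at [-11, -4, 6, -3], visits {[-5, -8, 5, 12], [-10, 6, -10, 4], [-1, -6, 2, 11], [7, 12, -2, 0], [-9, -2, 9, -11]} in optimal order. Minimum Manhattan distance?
137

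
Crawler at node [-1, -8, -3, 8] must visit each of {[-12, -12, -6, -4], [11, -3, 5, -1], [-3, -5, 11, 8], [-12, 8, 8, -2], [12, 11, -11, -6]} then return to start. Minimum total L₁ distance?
202
(one optimal route: (-1, -8, -3, 8) → (-12, -12, -6, -4) → (-12, 8, 8, -2) → (12, 11, -11, -6) → (11, -3, 5, -1) → (-3, -5, 11, 8) → (-1, -8, -3, 8))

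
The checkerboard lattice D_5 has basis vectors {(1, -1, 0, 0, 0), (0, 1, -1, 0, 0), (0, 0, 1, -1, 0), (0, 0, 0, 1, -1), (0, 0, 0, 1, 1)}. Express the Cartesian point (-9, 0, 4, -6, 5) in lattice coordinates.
-9b₁ - 9b₂ - 5b₃ - 8b₄ - 3b₅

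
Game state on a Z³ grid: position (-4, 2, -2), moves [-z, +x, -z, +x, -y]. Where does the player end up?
(-2, 1, -4)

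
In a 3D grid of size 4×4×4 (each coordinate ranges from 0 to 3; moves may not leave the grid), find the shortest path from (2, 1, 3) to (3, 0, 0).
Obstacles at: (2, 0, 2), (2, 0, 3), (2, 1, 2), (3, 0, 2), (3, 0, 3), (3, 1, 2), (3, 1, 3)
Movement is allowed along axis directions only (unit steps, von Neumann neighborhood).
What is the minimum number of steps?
7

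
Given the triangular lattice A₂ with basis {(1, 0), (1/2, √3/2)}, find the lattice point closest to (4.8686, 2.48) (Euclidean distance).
(4.5, 2.598)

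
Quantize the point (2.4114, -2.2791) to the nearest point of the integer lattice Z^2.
(2, -2)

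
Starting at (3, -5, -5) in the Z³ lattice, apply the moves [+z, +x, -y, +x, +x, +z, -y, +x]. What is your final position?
(7, -7, -3)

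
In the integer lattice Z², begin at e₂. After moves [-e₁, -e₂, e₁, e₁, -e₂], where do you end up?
(1, -1)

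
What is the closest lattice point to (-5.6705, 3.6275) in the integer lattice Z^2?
(-6, 4)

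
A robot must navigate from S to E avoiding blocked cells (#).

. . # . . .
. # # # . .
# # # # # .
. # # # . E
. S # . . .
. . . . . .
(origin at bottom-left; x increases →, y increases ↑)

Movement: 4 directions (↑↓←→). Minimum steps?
7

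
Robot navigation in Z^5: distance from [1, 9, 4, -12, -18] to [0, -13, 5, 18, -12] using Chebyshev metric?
30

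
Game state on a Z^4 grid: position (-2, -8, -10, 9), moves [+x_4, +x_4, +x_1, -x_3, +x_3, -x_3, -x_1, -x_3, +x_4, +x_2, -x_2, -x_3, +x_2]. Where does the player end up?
(-2, -7, -13, 12)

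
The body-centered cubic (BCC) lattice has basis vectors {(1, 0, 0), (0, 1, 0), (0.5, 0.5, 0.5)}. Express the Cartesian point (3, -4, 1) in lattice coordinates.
2b₁ - 5b₂ + 2b₃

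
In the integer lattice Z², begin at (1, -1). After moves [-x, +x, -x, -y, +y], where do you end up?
(0, -1)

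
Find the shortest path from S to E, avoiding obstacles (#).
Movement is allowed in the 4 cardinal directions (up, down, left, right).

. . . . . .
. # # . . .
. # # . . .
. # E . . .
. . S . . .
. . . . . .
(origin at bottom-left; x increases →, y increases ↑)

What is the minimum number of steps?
1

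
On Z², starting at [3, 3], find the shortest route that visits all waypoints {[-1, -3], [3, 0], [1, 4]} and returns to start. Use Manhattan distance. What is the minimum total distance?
22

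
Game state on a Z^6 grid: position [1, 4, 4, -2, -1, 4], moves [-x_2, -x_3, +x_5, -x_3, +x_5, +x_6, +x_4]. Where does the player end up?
(1, 3, 2, -1, 1, 5)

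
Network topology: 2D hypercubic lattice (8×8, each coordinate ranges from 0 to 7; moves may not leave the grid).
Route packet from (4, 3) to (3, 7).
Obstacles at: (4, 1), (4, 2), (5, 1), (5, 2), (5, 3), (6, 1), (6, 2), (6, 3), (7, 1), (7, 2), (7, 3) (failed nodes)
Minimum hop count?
5
(one shortest path: (4, 3) → (3, 3) → (3, 4) → (3, 5) → (3, 6) → (3, 7))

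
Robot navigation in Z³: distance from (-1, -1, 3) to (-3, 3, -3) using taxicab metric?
12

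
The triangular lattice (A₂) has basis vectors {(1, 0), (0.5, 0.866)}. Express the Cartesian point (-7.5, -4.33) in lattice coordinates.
-5b₁ - 5b₂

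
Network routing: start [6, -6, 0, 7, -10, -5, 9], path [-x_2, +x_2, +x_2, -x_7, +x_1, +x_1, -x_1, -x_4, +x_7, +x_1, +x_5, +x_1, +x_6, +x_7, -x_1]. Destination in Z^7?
(8, -5, 0, 6, -9, -4, 10)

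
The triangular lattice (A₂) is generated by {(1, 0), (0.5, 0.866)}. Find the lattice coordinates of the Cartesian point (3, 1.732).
2b₁ + 2b₂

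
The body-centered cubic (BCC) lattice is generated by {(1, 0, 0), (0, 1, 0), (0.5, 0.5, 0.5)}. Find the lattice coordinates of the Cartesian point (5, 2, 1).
4b₁ + b₂ + 2b₃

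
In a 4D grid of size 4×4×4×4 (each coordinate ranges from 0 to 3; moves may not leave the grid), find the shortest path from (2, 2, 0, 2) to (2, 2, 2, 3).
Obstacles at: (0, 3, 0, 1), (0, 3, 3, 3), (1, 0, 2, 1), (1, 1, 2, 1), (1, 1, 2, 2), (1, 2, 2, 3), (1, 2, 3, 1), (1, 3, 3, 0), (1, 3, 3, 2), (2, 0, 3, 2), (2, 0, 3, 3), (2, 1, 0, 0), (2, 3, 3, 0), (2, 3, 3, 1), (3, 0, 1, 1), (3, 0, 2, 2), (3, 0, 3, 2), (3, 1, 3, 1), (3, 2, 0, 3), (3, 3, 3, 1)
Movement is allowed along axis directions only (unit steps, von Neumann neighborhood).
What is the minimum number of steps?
3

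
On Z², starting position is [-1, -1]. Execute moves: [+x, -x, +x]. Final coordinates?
(0, -1)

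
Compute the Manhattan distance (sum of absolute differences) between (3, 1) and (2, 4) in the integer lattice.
4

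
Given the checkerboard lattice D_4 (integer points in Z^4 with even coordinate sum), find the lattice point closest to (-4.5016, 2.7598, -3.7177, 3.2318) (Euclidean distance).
(-4, 3, -4, 3)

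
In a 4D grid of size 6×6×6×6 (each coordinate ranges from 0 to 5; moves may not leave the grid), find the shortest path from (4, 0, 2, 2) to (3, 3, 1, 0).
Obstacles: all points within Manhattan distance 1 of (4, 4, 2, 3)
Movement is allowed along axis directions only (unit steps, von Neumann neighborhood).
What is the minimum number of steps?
7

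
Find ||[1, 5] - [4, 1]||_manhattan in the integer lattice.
7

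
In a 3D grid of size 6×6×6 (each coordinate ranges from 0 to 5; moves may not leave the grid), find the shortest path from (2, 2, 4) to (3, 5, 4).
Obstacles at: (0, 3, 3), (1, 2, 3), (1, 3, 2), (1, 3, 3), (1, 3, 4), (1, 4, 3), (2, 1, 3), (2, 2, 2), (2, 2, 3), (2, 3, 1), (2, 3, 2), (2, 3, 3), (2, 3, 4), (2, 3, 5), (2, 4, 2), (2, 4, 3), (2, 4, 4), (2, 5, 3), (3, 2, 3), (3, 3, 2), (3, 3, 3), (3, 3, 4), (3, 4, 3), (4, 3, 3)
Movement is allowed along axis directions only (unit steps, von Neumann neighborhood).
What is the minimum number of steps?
6
(one shortest path: (2, 2, 4) → (3, 2, 4) → (4, 2, 4) → (4, 3, 4) → (4, 4, 4) → (3, 4, 4) → (3, 5, 4))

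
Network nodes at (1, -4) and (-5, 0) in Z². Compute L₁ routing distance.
10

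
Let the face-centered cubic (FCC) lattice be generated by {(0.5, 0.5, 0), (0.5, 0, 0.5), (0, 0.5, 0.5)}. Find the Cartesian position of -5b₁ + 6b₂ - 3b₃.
(0.5, -4, 1.5)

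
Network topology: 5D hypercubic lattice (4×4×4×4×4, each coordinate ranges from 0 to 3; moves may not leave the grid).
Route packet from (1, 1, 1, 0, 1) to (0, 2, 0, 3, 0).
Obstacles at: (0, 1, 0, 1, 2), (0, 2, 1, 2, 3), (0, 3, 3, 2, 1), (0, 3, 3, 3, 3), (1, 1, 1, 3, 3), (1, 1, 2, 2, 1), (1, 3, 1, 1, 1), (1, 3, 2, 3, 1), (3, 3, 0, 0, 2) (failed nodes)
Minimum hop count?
7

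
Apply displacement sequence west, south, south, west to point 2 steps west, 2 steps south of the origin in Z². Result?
(-4, -4)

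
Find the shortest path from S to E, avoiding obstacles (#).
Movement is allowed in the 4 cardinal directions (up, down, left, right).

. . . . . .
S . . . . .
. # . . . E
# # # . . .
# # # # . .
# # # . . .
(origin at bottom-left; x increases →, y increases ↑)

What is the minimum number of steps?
6
(one shortest path: (0, 4) → (1, 4) → (2, 4) → (3, 4) → (4, 4) → (5, 4) → (5, 3))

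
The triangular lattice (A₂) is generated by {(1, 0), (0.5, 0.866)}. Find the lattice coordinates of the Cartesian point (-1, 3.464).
-3b₁ + 4b₂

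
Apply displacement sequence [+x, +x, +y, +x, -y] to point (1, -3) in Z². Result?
(4, -3)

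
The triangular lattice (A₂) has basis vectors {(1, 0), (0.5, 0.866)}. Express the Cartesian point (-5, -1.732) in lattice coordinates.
-4b₁ - 2b₂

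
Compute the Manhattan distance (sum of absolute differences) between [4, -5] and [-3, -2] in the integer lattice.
10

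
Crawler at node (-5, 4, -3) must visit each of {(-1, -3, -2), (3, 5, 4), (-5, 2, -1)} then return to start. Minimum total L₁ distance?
48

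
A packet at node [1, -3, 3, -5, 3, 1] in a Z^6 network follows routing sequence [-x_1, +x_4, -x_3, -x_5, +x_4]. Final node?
(0, -3, 2, -3, 2, 1)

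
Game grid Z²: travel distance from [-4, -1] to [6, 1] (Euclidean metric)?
10.198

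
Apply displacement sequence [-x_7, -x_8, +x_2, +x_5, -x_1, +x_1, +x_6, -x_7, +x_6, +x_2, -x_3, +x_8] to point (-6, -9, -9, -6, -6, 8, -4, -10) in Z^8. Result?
(-6, -7, -10, -6, -5, 10, -6, -10)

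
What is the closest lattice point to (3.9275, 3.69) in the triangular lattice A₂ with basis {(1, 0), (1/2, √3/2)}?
(4, 3.464)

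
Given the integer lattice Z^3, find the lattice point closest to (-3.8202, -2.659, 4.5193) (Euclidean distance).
(-4, -3, 5)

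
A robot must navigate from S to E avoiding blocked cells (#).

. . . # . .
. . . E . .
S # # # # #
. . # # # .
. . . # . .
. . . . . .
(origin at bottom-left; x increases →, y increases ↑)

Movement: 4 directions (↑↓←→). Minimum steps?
4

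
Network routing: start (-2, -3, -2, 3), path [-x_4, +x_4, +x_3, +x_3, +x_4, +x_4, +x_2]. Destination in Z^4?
(-2, -2, 0, 5)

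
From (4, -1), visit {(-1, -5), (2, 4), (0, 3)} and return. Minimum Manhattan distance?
28
(one optimal route: (4, -1) → (-1, -5) → (0, 3) → (2, 4) → (4, -1))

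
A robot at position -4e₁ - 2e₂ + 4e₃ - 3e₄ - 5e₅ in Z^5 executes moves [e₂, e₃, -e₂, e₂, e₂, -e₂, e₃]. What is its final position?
(-4, -1, 6, -3, -5)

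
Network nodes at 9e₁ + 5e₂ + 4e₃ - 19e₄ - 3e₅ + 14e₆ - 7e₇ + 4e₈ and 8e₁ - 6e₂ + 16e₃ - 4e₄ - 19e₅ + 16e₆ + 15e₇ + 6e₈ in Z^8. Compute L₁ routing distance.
81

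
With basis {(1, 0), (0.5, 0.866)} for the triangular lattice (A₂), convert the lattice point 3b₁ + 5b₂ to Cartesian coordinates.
(5.5, 4.33)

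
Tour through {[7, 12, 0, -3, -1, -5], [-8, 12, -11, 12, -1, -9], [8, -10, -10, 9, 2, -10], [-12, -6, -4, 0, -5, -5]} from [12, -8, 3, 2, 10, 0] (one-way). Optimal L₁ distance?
183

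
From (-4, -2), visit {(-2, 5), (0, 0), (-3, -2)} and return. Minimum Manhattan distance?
22
(one optimal route: (-4, -2) → (-2, 5) → (0, 0) → (-3, -2) → (-4, -2))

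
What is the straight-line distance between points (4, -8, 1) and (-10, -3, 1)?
14.8661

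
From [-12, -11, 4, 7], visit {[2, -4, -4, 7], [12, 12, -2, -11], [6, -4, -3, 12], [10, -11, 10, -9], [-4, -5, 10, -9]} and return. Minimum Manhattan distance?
180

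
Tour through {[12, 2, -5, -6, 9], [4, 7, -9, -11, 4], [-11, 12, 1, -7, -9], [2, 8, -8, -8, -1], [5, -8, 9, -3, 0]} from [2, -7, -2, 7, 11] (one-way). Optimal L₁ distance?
153
(one optimal route: (2, -7, -2, 7, 11) → (5, -8, 9, -3, 0) → (12, 2, -5, -6, 9) → (4, 7, -9, -11, 4) → (2, 8, -8, -8, -1) → (-11, 12, 1, -7, -9))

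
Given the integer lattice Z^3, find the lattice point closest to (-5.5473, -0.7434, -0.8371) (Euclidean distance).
(-6, -1, -1)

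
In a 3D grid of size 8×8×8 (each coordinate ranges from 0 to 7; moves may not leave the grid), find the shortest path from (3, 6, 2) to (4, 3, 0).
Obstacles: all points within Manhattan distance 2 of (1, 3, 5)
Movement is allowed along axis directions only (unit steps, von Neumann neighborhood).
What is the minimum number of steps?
6
(one shortest path: (3, 6, 2) → (4, 6, 2) → (4, 5, 2) → (4, 4, 2) → (4, 3, 2) → (4, 3, 1) → (4, 3, 0))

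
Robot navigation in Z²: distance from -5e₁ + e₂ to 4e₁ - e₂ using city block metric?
11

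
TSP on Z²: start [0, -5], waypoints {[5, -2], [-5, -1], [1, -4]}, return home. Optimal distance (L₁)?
28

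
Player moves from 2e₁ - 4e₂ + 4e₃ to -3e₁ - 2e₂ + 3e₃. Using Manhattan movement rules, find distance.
8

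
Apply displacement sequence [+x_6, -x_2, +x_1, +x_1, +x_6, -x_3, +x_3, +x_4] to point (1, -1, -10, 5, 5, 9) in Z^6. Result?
(3, -2, -10, 6, 5, 11)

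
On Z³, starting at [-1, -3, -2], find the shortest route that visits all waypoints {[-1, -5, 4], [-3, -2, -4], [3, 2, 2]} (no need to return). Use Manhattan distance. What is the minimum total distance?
31
(one optimal route: (-1, -3, -2) → (-3, -2, -4) → (-1, -5, 4) → (3, 2, 2))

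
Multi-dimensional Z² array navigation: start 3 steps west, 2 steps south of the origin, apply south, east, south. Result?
(-2, -4)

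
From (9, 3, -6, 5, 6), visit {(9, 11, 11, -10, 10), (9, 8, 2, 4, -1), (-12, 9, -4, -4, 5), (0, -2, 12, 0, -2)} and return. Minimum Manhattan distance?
188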